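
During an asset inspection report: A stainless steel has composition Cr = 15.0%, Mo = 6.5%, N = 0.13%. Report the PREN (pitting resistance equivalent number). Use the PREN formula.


Apply the PREN formula: PREN = Cr + 3.3*Mo + 16*N
PREN = 15.0 + 3.3*6.5 + 16*0.13
PREN = 15.0 + 21.45 + 2.08 = 38.53

38.53


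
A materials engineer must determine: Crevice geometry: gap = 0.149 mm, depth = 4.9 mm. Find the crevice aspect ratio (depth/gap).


Aspect ratio = depth / gap
Ratio = 4.9 / 0.149 = 32.9

32.9


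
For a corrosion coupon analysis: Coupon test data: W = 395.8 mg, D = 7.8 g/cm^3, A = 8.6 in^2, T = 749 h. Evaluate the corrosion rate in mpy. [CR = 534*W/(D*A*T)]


Apply the mpy weight-loss relation: CR = 534 * W / (D * A * T)
Numerator: 534 * 395.8 = 211357.2
Denominator: 7.8 * 8.6 * 749 = 50242.92
CR = 211357.2 / 50242.92 = 4.2067 mpy

4.2067 mpy


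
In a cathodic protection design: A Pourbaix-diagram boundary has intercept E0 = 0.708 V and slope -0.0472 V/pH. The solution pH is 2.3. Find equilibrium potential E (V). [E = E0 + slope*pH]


Apply the Pourbaix line equation: E = E0 + slope*pH
E = 0.708 + (-0.0472)*2.3 = 0.708 + (-0.10856) = 0.59944 V
Rounded to 4 decimal places: E = 0.5994 V

0.5994 V


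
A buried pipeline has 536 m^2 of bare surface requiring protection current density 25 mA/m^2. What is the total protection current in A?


I = area * current density, then convert mA → A (÷1000)
I = 536 * 25 / 1000 = 13.4 A

13.4 A


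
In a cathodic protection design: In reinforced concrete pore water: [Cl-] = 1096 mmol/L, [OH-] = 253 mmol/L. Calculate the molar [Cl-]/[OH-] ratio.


Threshold parameter = [Cl-] / [OH-] (molar basis; both in mmol/L, so units cancel)
Ratio = 1096 / 253 = 4.33

4.33


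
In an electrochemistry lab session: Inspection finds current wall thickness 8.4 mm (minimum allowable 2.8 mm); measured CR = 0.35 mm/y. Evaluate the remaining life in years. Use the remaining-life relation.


Apply the remaining-life relation: RL = (t_current − t_min) / CR
RL = (8.4 − 2.8) / 0.35 = 5.6 / 0.35 = 16.0 years

16.0 years


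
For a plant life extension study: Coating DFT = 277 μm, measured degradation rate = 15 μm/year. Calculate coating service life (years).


Service life = thickness / degradation rate
Life = 277 / 15 = 18.5 years

18.5 years


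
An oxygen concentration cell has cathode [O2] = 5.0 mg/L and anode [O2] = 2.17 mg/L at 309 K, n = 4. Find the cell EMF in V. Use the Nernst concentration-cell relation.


Apply the Nernst concentration-cell relation: E = (RT/nF)*ln(C_cathode/C_anode)
RT/nF = 8.314*309/(4*96485) = 0.00665654 V
ln(5.0/2.17) = 0.83471
E = 0.00665654 * 0.83471 = 0.00556 V

0.00556 V


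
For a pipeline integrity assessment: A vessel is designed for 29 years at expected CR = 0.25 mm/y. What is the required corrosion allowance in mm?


Corrosion allowance = CR × design life
CA = 0.25 * 29 = 7.25 mm

7.25 mm


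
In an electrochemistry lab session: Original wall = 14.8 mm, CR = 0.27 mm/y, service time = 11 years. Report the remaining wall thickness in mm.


Remaining wall = original − CR × time
t = 14.8 − 0.27*11 = 14.8 − 2.97 = 11.83 mm

11.83 mm


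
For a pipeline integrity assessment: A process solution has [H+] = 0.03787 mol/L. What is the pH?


pH = −log10[H+]
pH = −log10(0.03787) = 1.42

1.42


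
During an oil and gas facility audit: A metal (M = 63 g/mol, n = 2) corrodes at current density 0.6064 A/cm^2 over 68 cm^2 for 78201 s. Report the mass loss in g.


Apply Faraday's law: m = i*A*t*M / (n*F)
Total charge passed Q = i*A*t = 0.6064*68*78201 = 3224633.8752 C
m = Q*M/(n*F) = 3224633.8752*63/(2*96485) = 1052.764 g

1052.764 g


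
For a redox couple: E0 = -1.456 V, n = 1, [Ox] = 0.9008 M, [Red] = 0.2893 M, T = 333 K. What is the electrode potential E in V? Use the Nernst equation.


Apply the Nernst equation: E = E0 + (RT/nF)*ln([Ox]/[Red])
Step 1: RT/nF = 8.314*333/(1*96485) = 0.02869422 V
Step 2: [Ox]/[Red] = 0.9008/0.2893 = 3.113723
Step 3: ln(3.113723) = 1.135819
Step 4: correction = 0.02869422 * 1.135819 = 0.033 V
E = -1.456 + 0.033 = -1.423 V

-1.423 V


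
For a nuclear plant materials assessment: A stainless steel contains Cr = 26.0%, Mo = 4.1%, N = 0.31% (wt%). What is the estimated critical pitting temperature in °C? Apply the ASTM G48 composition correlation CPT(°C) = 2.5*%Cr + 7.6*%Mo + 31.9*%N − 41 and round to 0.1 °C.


Apply the ASTM G48 empirical CPT estimate: CPT(°C) = 2.5*%Cr + 7.6*%Mo + 31.9*%N − 41
2.5*26.0 = 65; 7.6*4.1 = 31.16; 31.9*0.31 = 9.889
CPT = 65 + 31.16 + 9.889 − 41 = 65.049 °C
Rounded to 0.1 °C: CPT ≈ 65.0 °C

65.0 °C


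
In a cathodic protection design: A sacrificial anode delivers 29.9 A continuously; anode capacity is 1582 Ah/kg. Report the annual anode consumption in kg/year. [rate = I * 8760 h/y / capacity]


Annual consumption = current * hours per year / capacity
Rate = 29.9 * 8760 / 1582 = 165.6 kg/year

165.6 kg/year


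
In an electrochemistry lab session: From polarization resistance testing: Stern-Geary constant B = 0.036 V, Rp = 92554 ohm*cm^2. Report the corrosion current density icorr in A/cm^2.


Apply the Stern-Geary relation: icorr = B / Rp
icorr = 0.036 / 92554 = 3.89×10^-7 A/cm^2

3.89×10^-7 A/cm^2


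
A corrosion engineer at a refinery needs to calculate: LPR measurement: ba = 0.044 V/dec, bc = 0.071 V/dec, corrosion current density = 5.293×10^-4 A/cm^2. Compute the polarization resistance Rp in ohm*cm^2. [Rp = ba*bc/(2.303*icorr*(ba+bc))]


Apply the Stern-Geary equation: Rp = ba*bc / (2.303*icorr*(ba+bc))
ba*bc = 0.044*0.071 = 0.003124
ba+bc = 0.115; 2.303*icorr*(ba+bc) = 2.303*5.293×10^-4*0.115 = 1.4018246×10^-4
Rp = 0.003124 / 1.4018246×10^-4 = 22.3 ohm*cm^2

22.3 ohm*cm^2


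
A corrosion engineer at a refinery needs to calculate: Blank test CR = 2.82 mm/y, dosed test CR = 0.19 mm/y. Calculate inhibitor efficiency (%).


Apply the inhibitor-efficiency definition: IE = (CR_blank − CR_inh)/CR_blank × 100
IE = (2.82 − 0.19) / 2.82 × 100
IE = 2.63 / 2.82 × 100 = 93.3 %

93.3 %


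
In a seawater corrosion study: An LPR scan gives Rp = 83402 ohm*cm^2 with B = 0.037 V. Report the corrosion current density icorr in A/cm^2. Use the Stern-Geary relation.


Apply the Stern-Geary relation: icorr = B / Rp
icorr = 0.037 / 83402 = 4.436×10^-7 A/cm^2

4.436×10^-7 A/cm^2


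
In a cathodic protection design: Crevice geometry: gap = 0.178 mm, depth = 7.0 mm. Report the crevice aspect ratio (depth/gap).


Aspect ratio = depth / gap
Ratio = 7.0 / 0.178 = 39.3

39.3


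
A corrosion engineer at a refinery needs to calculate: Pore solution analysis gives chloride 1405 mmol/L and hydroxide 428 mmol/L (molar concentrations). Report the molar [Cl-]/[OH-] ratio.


Threshold parameter = [Cl-] / [OH-] (molar basis; both in mmol/L, so units cancel)
Ratio = 1405 / 428 = 3.28

3.28


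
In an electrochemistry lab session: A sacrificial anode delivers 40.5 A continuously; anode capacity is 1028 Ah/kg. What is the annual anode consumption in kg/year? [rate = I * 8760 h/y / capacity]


Annual consumption = current * hours per year / capacity
Rate = 40.5 * 8760 / 1028 = 345.1 kg/year

345.1 kg/year


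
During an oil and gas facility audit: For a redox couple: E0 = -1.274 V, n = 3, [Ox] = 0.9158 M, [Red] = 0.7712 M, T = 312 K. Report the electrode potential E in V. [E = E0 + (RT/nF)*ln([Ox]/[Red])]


Apply the Nernst equation: E = E0 + (RT/nF)*ln([Ox]/[Red])
Step 1: RT/nF = 8.314*312/(3*96485) = 0.00896156 V
Step 2: [Ox]/[Red] = 0.9158/0.7712 = 1.1875
Step 3: ln(1.1875) = 0.17185
Step 4: correction = 0.00896156 * 0.17185 = 0.0015 V
E = -1.274 + 0.0015 = -1.2725 V

-1.2725 V


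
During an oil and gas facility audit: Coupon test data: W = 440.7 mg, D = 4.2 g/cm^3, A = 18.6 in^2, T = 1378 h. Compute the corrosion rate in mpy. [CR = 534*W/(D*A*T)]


Apply the mpy weight-loss relation: CR = 534 * W / (D * A * T)
Numerator: 534 * 440.7 = 235333.8
Denominator: 4.2 * 18.6 * 1378 = 107649.36
CR = 235333.8 / 107649.36 = 2.18611 mpy

2.18611 mpy


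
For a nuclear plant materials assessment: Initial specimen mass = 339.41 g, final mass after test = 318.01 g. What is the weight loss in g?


Weight loss = initial − final
WL = 339.41 − 318.01 = 21.4 g

21.4 g


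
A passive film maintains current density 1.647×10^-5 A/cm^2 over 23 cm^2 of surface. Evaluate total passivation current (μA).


I = i_pass * A, then convert A → μA (×10^6)
I = 1.647×10^-5 * 23 * 10^6 = 378.81 μA

378.81 μA


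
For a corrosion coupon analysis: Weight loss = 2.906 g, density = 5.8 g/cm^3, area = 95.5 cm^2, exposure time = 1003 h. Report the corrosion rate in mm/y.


Apply the mm/y weight-loss relation: CR = 87600 * W / (D * A * T)
Numerator: 87600 * 2.906 = 254565.6
Denominator: 5.8 * 95.5 * 1003 = 555561.7
CR = 254565.6 / 555561.7 = 0.458213 mm/y

0.458213 mm/y


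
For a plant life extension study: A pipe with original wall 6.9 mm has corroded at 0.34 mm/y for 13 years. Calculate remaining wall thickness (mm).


Remaining wall = original − CR × time
t = 6.9 − 0.34*13 = 6.9 − 4.42 = 2.48 mm

2.48 mm


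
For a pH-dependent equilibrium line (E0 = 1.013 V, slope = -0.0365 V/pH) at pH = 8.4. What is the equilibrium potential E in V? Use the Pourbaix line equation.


Apply the Pourbaix line equation: E = E0 + slope*pH
E = 1.013 + (-0.0365)*8.4 = 1.013 + (-0.3066) = 0.7064 V
Rounded to 4 decimal places: E = 0.7064 V

0.7064 V


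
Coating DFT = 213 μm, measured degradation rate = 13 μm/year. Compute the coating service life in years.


Service life = thickness / degradation rate
Life = 213 / 13 = 16.4 years

16.4 years


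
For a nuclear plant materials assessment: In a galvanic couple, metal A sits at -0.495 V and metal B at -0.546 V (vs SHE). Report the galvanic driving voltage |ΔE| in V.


Driving voltage is the absolute potential difference.
|ΔE| = |-0.495 − (-0.546)| = 0.051 V

0.051 V


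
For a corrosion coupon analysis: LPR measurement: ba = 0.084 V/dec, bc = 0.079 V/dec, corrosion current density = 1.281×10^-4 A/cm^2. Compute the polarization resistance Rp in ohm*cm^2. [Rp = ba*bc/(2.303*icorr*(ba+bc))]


Apply the Stern-Geary equation: Rp = ba*bc / (2.303*icorr*(ba+bc))
ba*bc = 0.084*0.079 = 0.006636
ba+bc = 0.163; 2.303*icorr*(ba+bc) = 2.303*1.281×10^-4*0.163 = 4.8087331×10^-5
Rp = 0.006636 / 4.8087331×10^-5 = 138.0 ohm*cm^2

138.0 ohm*cm^2


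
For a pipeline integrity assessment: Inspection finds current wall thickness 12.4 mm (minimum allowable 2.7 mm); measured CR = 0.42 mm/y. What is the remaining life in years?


Apply the remaining-life relation: RL = (t_current − t_min) / CR
RL = (12.4 − 2.7) / 0.42 = 9.7 / 0.42 = 23.1 years

23.1 years


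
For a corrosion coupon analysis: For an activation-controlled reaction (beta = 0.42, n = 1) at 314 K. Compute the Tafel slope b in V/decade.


Apply the Tafel slope relation: b = 2.303*R*T/(beta*n*F)
Numerator: 2.303 * 8.314 * 314 = 6012.2
Denominator: 0.42 * 1 * 96485 = 40523.7
b = 6012.2 / 40523.7 = 0.148 V/decade

0.148 V/decade


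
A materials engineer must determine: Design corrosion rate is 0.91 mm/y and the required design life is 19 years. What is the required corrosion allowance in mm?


Corrosion allowance = CR × design life
CA = 0.91 * 19 = 17.29 mm

17.29 mm


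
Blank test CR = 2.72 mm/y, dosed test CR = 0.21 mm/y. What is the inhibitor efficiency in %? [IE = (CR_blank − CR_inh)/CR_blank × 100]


Apply the inhibitor-efficiency definition: IE = (CR_blank − CR_inh)/CR_blank × 100
IE = (2.72 − 0.21) / 2.72 × 100
IE = 2.51 / 2.72 × 100 = 92.3 %

92.3 %


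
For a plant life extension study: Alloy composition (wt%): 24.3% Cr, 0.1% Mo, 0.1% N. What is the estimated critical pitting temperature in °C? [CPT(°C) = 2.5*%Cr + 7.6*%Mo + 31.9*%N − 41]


Apply the ASTM G48 empirical CPT estimate: CPT(°C) = 2.5*%Cr + 7.6*%Mo + 31.9*%N − 41
2.5*24.3 = 60.75; 7.6*0.1 = 0.76; 31.9*0.1 = 3.19
CPT = 60.75 + 0.76 + 3.19 − 41 = 23.7 °C
Rounded to 0.1 °C: CPT ≈ 23.7 °C

23.7 °C


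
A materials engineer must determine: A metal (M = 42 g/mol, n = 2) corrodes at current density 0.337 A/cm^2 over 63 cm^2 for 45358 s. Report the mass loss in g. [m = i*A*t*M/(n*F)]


Apply Faraday's law: m = i*A*t*M / (n*F)
Total charge passed Q = i*A*t = 0.337*63*45358 = 962995.698 C
m = Q*M/(n*F) = 962995.698*42/(2*96485) = 209.596 g

209.596 g


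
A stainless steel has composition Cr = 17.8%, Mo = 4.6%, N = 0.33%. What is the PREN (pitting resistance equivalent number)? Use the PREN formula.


Apply the PREN formula: PREN = Cr + 3.3*Mo + 16*N
PREN = 17.8 + 3.3*4.6 + 16*0.33
PREN = 17.8 + 15.18 + 5.28 = 38.26

38.26


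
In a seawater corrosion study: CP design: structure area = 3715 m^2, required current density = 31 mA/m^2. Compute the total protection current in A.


I = area * current density, then convert mA → A (÷1000)
I = 3715 * 31 / 1000 = 115.17 A

115.17 A


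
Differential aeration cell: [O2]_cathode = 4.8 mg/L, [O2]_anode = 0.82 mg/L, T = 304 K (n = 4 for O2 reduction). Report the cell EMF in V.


Apply the Nernst concentration-cell relation: E = (RT/nF)*ln(C_cathode/C_anode)
RT/nF = 8.314*304/(4*96485) = 0.00654883 V
ln(4.8/0.82) = 1.76707
E = 0.00654883 * 1.76707 = 0.01157 V

0.01157 V


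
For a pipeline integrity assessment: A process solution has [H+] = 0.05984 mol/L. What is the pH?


pH = −log10[H+]
pH = −log10(0.05984) = 1.22

1.22


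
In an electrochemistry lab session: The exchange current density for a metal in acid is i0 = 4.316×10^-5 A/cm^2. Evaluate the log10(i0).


i0 = 4.316×10^-5 A/cm^2
log10(i0) = -4.365

-4.365


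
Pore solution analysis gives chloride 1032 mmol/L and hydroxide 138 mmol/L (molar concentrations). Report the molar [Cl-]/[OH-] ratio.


Threshold parameter = [Cl-] / [OH-] (molar basis; both in mmol/L, so units cancel)
Ratio = 1032 / 138 = 7.48

7.48


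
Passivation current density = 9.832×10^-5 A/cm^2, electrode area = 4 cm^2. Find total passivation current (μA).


I = i_pass * A, then convert A → μA (×10^6)
I = 9.832×10^-5 * 4 * 10^6 = 393.28 μA

393.28 μA


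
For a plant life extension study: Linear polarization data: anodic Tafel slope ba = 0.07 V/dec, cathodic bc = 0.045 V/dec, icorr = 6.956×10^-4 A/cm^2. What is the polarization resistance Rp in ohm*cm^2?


Apply the Stern-Geary equation: Rp = ba*bc / (2.303*icorr*(ba+bc))
ba*bc = 0.07*0.045 = 0.00315
ba+bc = 0.115; 2.303*icorr*(ba+bc) = 2.303*6.956×10^-4*0.115 = 1.8422618×10^-4
Rp = 0.00315 / 1.8422618×10^-4 = 17.1 ohm*cm^2

17.1 ohm*cm^2


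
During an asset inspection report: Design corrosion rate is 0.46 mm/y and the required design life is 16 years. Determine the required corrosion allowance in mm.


Corrosion allowance = CR × design life
CA = 0.46 * 16 = 7.36 mm

7.36 mm


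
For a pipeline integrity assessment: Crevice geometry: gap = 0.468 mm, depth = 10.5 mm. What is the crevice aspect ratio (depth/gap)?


Aspect ratio = depth / gap
Ratio = 10.5 / 0.468 = 22.4

22.4


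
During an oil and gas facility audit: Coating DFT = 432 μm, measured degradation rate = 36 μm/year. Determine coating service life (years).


Service life = thickness / degradation rate
Life = 432 / 36 = 12.0 years

12.0 years


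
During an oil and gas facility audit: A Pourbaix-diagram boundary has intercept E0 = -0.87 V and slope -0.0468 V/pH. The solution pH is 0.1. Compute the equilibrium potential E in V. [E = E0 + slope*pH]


Apply the Pourbaix line equation: E = E0 + slope*pH
E = -0.87 + (-0.0468)*0.1 = -0.87 + (-0.00468) = -0.87468 V
Rounded to 3 decimal places: E = -0.875 V

-0.875 V


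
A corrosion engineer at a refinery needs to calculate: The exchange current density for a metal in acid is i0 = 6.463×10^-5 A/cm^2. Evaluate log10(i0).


i0 = 6.463×10^-5 A/cm^2
log10(i0) = -4.19

-4.19


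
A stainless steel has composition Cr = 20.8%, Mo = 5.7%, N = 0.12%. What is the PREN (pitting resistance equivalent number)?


Apply the PREN formula: PREN = Cr + 3.3*Mo + 16*N
PREN = 20.8 + 3.3*5.7 + 16*0.12
PREN = 20.8 + 18.81 + 1.92 = 41.53

41.53


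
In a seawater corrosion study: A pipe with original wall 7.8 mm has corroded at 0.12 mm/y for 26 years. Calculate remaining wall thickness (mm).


Remaining wall = original − CR × time
t = 7.8 − 0.12*26 = 7.8 − 3.12 = 4.68 mm

4.68 mm


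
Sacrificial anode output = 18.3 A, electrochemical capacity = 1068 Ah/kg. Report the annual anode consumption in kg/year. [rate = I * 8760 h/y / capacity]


Annual consumption = current * hours per year / capacity
Rate = 18.3 * 8760 / 1068 = 150.1 kg/year

150.1 kg/year


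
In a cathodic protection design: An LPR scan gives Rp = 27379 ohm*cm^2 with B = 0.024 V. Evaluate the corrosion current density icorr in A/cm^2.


Apply the Stern-Geary relation: icorr = B / Rp
icorr = 0.024 / 27379 = 8.766×10^-7 A/cm^2

8.766×10^-7 A/cm^2


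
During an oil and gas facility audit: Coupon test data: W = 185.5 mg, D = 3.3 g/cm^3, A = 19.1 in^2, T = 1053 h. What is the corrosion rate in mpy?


Apply the mpy weight-loss relation: CR = 534 * W / (D * A * T)
Numerator: 534 * 185.5 = 99057.0
Denominator: 3.3 * 19.1 * 1053 = 66370.59
CR = 99057.0 / 66370.59 = 1.492 mpy

1.492 mpy


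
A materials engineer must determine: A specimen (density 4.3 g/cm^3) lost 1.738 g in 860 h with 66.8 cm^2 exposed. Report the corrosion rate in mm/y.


Apply the mm/y weight-loss relation: CR = 87600 * W / (D * A * T)
Numerator: 87600 * 1.738 = 152248.8
Denominator: 4.3 * 66.8 * 860 = 247026.4
CR = 152248.8 / 247026.4 = 0.6163 mm/y

0.6163 mm/y


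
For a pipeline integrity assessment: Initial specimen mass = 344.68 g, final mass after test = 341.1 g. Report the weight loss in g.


Weight loss = initial − final
WL = 344.68 − 341.1 = 3.58 g

3.58 g


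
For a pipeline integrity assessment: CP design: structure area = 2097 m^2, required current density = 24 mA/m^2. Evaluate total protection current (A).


I = area * current density, then convert mA → A (÷1000)
I = 2097 * 24 / 1000 = 50.33 A

50.33 A


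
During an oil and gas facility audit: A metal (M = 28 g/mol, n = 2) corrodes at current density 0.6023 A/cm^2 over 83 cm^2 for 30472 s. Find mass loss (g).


Apply Faraday's law: m = i*A*t*M / (n*F)
Total charge passed Q = i*A*t = 0.6023*83*30472 = 1523322.7048 C
m = Q*M/(n*F) = 1523322.7048*28/(2*96485) = 221.0345 g

221.0345 g


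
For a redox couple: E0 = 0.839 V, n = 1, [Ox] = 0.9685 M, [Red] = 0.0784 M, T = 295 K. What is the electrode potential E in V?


Apply the Nernst equation: E = E0 + (RT/nF)*ln([Ox]/[Red])
Step 1: RT/nF = 8.314*295/(1*96485) = 0.02541981 V
Step 2: [Ox]/[Red] = 0.9685/0.0784 = 12.353316
Step 3: ln(12.353316) = 2.513925
Step 4: correction = 0.02541981 * 2.513925 = 0.0639 V
E = 0.839 + 0.0639 = 0.9029 V

0.9029 V


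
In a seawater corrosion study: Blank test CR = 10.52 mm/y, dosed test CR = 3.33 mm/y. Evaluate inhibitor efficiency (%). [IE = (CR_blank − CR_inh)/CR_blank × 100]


Apply the inhibitor-efficiency definition: IE = (CR_blank − CR_inh)/CR_blank × 100
IE = (10.52 − 3.33) / 10.52 × 100
IE = 7.19 / 10.52 × 100 = 68.3 %

68.3 %


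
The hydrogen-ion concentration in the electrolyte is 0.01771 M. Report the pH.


pH = −log10[H+]
pH = −log10(0.01771) = 1.75

1.75


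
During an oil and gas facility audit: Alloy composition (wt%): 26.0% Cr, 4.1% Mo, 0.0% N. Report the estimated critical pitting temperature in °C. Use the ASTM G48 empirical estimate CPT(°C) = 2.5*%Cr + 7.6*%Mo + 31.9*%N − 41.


Apply the ASTM G48 empirical CPT estimate: CPT(°C) = 2.5*%Cr + 7.6*%Mo + 31.9*%N − 41
2.5*26.0 = 65; 7.6*4.1 = 31.16; 31.9*0.0 = 0
CPT = 65 + 31.16 + 0 − 41 = 55.16 °C
Rounded to 0.1 °C: CPT ≈ 55.2 °C

55.2 °C


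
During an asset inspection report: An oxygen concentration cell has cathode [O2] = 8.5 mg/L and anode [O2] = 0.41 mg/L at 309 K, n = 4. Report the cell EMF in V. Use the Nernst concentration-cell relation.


Apply the Nernst concentration-cell relation: E = (RT/nF)*ln(C_cathode/C_anode)
RT/nF = 8.314*309/(4*96485) = 0.00665654 V
ln(8.5/0.41) = 3.03166
E = 0.00665654 * 3.03166 = 0.02018 V

0.02018 V


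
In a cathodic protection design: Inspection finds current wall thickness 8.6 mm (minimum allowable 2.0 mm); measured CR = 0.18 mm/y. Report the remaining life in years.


Apply the remaining-life relation: RL = (t_current − t_min) / CR
RL = (8.6 − 2.0) / 0.18 = 6.6 / 0.18 = 36.7 years

36.7 years


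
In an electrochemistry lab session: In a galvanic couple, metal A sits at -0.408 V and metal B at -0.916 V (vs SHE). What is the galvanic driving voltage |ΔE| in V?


Driving voltage is the absolute potential difference.
|ΔE| = |-0.408 − (-0.916)| = 0.508 V

0.508 V


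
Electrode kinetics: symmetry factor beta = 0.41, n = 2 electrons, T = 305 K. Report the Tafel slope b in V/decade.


Apply the Tafel slope relation: b = 2.303*R*T/(beta*n*F)
Numerator: 2.303 * 8.314 * 305 = 5839.88
Denominator: 0.41 * 2 * 96485 = 79117.7
b = 5839.88 / 79117.7 = 0.074 V/decade

0.074 V/decade


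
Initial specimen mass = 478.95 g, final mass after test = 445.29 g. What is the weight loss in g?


Weight loss = initial − final
WL = 478.95 − 445.29 = 33.66 g

33.66 g


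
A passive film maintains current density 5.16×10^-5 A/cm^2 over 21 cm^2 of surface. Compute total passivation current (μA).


I = i_pass * A, then convert A → μA (×10^6)
I = 5.16×10^-5 * 21 * 10^6 = 1083.6 μA

1083.6 μA


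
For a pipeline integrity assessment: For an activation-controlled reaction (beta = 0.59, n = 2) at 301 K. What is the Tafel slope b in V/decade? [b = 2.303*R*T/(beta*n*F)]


Apply the Tafel slope relation: b = 2.303*R*T/(beta*n*F)
Numerator: 2.303 * 8.314 * 301 = 5763.29
Denominator: 0.59 * 2 * 96485 = 113852.3
b = 5763.29 / 113852.3 = 0.051 V/decade

0.051 V/decade


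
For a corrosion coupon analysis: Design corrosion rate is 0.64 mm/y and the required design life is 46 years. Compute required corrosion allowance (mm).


Corrosion allowance = CR × design life
CA = 0.64 * 46 = 29.44 mm

29.44 mm


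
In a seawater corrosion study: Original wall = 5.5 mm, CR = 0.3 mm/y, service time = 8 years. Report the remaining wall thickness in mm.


Remaining wall = original − CR × time
t = 5.5 − 0.3*8 = 5.5 − 2.4 = 3.1 mm

3.1 mm


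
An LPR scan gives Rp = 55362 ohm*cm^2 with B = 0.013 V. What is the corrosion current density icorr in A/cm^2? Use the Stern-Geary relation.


Apply the Stern-Geary relation: icorr = B / Rp
icorr = 0.013 / 55362 = 2.348×10^-7 A/cm^2

2.348×10^-7 A/cm^2


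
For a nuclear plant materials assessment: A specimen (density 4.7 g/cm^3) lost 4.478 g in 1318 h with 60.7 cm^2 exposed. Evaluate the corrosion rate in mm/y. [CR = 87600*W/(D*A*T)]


Apply the mm/y weight-loss relation: CR = 87600 * W / (D * A * T)
Numerator: 87600 * 4.478 = 392272.8
Denominator: 4.7 * 60.7 * 1318 = 376012.22
CR = 392272.8 / 376012.22 = 1.04324 mm/y

1.04324 mm/y


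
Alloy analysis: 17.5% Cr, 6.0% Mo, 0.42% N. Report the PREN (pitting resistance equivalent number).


Apply the PREN formula: PREN = Cr + 3.3*Mo + 16*N
PREN = 17.5 + 3.3*6.0 + 16*0.42
PREN = 17.5 + 19.8 + 6.72 = 44.02

44.02


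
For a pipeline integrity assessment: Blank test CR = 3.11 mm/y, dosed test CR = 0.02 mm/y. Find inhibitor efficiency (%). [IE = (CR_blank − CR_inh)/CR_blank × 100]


Apply the inhibitor-efficiency definition: IE = (CR_blank − CR_inh)/CR_blank × 100
IE = (3.11 − 0.02) / 3.11 × 100
IE = 3.09 / 3.11 × 100 = 99.4 %

99.4 %


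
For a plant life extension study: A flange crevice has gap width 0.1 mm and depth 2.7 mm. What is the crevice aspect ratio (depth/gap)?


Aspect ratio = depth / gap
Ratio = 2.7 / 0.1 = 27.0

27.0


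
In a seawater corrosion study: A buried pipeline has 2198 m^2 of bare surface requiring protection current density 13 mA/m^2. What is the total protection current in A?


I = area * current density, then convert mA → A (÷1000)
I = 2198 * 13 / 1000 = 28.57 A

28.57 A


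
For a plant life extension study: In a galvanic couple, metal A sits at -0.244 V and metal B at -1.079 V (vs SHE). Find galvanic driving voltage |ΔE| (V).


Driving voltage is the absolute potential difference.
|ΔE| = |-0.244 − (-1.079)| = 0.835 V

0.835 V


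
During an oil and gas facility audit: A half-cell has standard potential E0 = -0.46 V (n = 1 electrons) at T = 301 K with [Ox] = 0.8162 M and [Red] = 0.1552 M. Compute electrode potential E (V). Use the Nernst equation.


Apply the Nernst equation: E = E0 + (RT/nF)*ln([Ox]/[Red])
Step 1: RT/nF = 8.314*301/(1*96485) = 0.02593682 V
Step 2: [Ox]/[Red] = 0.8162/0.1552 = 5.259021
Step 3: ln(5.259021) = 1.659945
Step 4: correction = 0.02593682 * 1.659945 = 0.043 V
E = -0.46 + 0.043 = -0.417 V

-0.417 V


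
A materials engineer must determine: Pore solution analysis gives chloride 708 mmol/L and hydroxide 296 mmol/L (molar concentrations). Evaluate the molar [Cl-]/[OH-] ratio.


Threshold parameter = [Cl-] / [OH-] (molar basis; both in mmol/L, so units cancel)
Ratio = 708 / 296 = 2.39

2.39


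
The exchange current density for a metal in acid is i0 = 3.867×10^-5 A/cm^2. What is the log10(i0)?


i0 = 3.867×10^-5 A/cm^2
log10(i0) = -4.413

-4.413


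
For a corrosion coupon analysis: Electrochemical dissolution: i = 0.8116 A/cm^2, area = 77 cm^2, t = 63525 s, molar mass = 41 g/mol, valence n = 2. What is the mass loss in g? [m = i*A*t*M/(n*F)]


Apply Faraday's law: m = i*A*t*M / (n*F)
Total charge passed Q = i*A*t = 0.8116*77*63525 = 3969880.53 C
m = Q*M/(n*F) = 3969880.53*41/(2*96485) = 843.474 g

843.474 g


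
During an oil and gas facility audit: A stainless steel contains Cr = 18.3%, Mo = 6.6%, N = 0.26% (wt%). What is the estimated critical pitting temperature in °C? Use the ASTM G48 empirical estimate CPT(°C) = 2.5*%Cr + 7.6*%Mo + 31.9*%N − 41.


Apply the ASTM G48 empirical CPT estimate: CPT(°C) = 2.5*%Cr + 7.6*%Mo + 31.9*%N − 41
2.5*18.3 = 45.75; 7.6*6.6 = 50.16; 31.9*0.26 = 8.294
CPT = 45.75 + 50.16 + 8.294 − 41 = 63.204 °C
Rounded to 0.1 °C: CPT ≈ 63.2 °C

63.2 °C


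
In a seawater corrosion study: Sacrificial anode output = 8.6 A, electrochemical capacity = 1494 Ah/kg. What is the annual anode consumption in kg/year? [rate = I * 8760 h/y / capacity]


Annual consumption = current * hours per year / capacity
Rate = 8.6 * 8760 / 1494 = 50.4 kg/year

50.4 kg/year


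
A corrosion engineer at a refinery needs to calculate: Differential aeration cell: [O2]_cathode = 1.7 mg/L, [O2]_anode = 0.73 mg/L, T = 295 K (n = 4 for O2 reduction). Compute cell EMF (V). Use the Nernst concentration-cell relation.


Apply the Nernst concentration-cell relation: E = (RT/nF)*ln(C_cathode/C_anode)
RT/nF = 8.314*295/(4*96485) = 0.00635495 V
ln(1.7/0.73) = 0.84534
E = 0.00635495 * 0.84534 = 0.00537 V

0.00537 V


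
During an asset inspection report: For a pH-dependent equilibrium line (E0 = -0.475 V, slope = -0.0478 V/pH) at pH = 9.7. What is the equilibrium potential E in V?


Apply the Pourbaix line equation: E = E0 + slope*pH
E = -0.475 + (-0.0478)*9.7 = -0.475 + (-0.46366) = -0.93866 V
Rounded to 4 decimal places: E = -0.9387 V

-0.9387 V


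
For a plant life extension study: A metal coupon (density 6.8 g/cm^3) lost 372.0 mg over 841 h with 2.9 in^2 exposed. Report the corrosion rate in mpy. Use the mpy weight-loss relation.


Apply the mpy weight-loss relation: CR = 534 * W / (D * A * T)
Numerator: 534 * 372.0 = 198648.0
Denominator: 6.8 * 2.9 * 841 = 16584.52
CR = 198648.0 / 16584.52 = 11.9779 mpy

11.9779 mpy


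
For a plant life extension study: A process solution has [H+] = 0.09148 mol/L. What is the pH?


pH = −log10[H+]
pH = −log10(0.09148) = 1.04

1.04


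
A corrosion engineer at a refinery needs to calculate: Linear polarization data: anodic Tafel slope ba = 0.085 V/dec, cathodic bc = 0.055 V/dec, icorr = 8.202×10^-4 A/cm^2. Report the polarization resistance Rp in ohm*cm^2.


Apply the Stern-Geary equation: Rp = ba*bc / (2.303*icorr*(ba+bc))
ba*bc = 0.085*0.055 = 0.004675
ba+bc = 0.14; 2.303*icorr*(ba+bc) = 2.303*8.202×10^-4*0.14 = 2.6444888×10^-4
Rp = 0.004675 / 2.6444888×10^-4 = 17.68 ohm*cm^2

17.68 ohm*cm^2


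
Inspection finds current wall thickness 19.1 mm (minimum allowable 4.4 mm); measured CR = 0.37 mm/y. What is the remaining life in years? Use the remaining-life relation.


Apply the remaining-life relation: RL = (t_current − t_min) / CR
RL = (19.1 − 4.4) / 0.37 = 14.7 / 0.37 = 39.7 years

39.7 years


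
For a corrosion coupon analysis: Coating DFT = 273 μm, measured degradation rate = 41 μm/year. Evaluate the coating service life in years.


Service life = thickness / degradation rate
Life = 273 / 41 = 6.7 years

6.7 years


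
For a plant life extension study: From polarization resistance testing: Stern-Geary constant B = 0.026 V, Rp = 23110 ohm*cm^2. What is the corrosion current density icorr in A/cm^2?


Apply the Stern-Geary relation: icorr = B / Rp
icorr = 0.026 / 23110 = 1.125×10^-6 A/cm^2

1.125×10^-6 A/cm^2


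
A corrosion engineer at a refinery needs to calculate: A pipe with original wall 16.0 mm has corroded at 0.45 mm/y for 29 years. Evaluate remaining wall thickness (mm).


Remaining wall = original − CR × time
t = 16.0 − 0.45*29 = 16.0 − 13.05 = 2.95 mm

2.95 mm


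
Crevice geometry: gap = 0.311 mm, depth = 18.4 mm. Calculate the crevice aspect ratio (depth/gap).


Aspect ratio = depth / gap
Ratio = 18.4 / 0.311 = 59.2

59.2


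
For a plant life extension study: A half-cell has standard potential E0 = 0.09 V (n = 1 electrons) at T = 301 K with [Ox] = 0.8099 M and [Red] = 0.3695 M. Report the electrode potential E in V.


Apply the Nernst equation: E = E0 + (RT/nF)*ln([Ox]/[Red])
Step 1: RT/nF = 8.314*301/(1*96485) = 0.02593682 V
Step 2: [Ox]/[Red] = 0.8099/0.3695 = 2.191881
Step 3: ln(2.191881) = 0.78476
Step 4: correction = 0.02593682 * 0.78476 = 0.02 V
E = 0.09 + 0.02 = 0.11 V

0.11 V


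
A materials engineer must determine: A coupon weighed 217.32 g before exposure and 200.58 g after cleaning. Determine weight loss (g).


Weight loss = initial − final
WL = 217.32 − 200.58 = 16.74 g

16.74 g


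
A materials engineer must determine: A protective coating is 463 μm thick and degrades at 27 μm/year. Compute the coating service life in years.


Service life = thickness / degradation rate
Life = 463 / 27 = 17.1 years

17.1 years


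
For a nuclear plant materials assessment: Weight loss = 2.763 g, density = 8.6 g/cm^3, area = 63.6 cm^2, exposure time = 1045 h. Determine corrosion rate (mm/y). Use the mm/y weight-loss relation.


Apply the mm/y weight-loss relation: CR = 87600 * W / (D * A * T)
Numerator: 87600 * 2.763 = 242038.8
Denominator: 8.6 * 63.6 * 1045 = 571573.2
CR = 242038.8 / 571573.2 = 0.4235 mm/y

0.4235 mm/y


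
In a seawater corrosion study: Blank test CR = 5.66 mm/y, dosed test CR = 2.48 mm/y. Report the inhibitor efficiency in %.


Apply the inhibitor-efficiency definition: IE = (CR_blank − CR_inh)/CR_blank × 100
IE = (5.66 − 2.48) / 5.66 × 100
IE = 3.18 / 5.66 × 100 = 56.2 %

56.2 %


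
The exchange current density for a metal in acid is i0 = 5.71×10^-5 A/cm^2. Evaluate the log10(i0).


i0 = 5.71×10^-5 A/cm^2
log10(i0) = -4.243

-4.243


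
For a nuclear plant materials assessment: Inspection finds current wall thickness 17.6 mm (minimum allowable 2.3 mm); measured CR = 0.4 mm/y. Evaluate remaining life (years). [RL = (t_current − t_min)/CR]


Apply the remaining-life relation: RL = (t_current − t_min) / CR
RL = (17.6 − 2.3) / 0.4 = 15.3 / 0.4 = 38.3 years

38.3 years


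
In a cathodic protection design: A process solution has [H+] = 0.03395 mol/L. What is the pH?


pH = −log10[H+]
pH = −log10(0.03395) = 1.47

1.47


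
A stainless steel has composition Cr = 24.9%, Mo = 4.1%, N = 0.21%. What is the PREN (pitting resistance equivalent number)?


Apply the PREN formula: PREN = Cr + 3.3*Mo + 16*N
PREN = 24.9 + 3.3*4.1 + 16*0.21
PREN = 24.9 + 13.53 + 3.36 = 41.79

41.79


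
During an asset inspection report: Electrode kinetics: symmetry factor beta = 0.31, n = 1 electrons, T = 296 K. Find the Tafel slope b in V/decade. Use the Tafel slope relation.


Apply the Tafel slope relation: b = 2.303*R*T/(beta*n*F)
Numerator: 2.303 * 8.314 * 296 = 5667.55
Denominator: 0.31 * 1 * 96485 = 29910.35
b = 5667.55 / 29910.35 = 0.189 V/decade

0.189 V/decade


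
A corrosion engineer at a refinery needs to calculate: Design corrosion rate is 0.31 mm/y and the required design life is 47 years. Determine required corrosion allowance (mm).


Corrosion allowance = CR × design life
CA = 0.31 * 47 = 14.57 mm

14.57 mm


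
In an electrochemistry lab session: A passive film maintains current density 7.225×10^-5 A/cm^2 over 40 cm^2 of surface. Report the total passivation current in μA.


I = i_pass * A, then convert A → μA (×10^6)
I = 7.225×10^-5 * 40 * 10^6 = 2890.0 μA

2890.0 μA


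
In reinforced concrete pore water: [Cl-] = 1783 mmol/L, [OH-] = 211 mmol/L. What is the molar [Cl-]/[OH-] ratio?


Threshold parameter = [Cl-] / [OH-] (molar basis; both in mmol/L, so units cancel)
Ratio = 1783 / 211 = 8.45

8.45


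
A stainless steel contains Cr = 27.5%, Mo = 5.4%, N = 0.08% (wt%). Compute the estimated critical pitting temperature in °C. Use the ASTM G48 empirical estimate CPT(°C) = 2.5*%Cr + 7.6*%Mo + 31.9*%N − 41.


Apply the ASTM G48 empirical CPT estimate: CPT(°C) = 2.5*%Cr + 7.6*%Mo + 31.9*%N − 41
2.5*27.5 = 68.75; 7.6*5.4 = 41.04; 31.9*0.08 = 2.552
CPT = 68.75 + 41.04 + 2.552 − 41 = 71.342 °C
Rounded to 0.1 °C: CPT ≈ 71.3 °C

71.3 °C


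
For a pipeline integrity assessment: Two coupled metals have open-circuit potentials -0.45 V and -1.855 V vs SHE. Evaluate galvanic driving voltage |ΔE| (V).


Driving voltage is the absolute potential difference.
|ΔE| = |-0.45 − (-1.855)| = 1.405 V

1.405 V


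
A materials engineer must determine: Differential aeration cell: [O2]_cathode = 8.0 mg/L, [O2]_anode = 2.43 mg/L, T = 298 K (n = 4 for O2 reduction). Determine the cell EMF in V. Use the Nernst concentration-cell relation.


Apply the Nernst concentration-cell relation: E = (RT/nF)*ln(C_cathode/C_anode)
RT/nF = 8.314*298/(4*96485) = 0.00641958 V
ln(8.0/2.43) = 1.19155
E = 0.00641958 * 1.19155 = 0.00765 V

0.00765 V


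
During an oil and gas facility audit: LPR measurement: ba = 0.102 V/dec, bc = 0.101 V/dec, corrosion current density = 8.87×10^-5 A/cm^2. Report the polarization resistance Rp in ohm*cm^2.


Apply the Stern-Geary equation: Rp = ba*bc / (2.303*icorr*(ba+bc))
ba*bc = 0.102*0.101 = 0.010302
ba+bc = 0.203; 2.303*icorr*(ba+bc) = 2.303*8.87×10^-5*0.203 = 4.1468048×10^-5
Rp = 0.010302 / 4.1468048×10^-5 = 248.43 ohm*cm^2

248.43 ohm*cm^2


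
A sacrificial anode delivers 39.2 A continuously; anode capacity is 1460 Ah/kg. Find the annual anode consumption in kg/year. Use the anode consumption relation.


Annual consumption = current * hours per year / capacity
Rate = 39.2 * 8760 / 1460 = 235.2 kg/year

235.2 kg/year


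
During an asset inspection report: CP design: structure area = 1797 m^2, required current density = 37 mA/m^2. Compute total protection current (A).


I = area * current density, then convert mA → A (÷1000)
I = 1797 * 37 / 1000 = 66.49 A

66.49 A


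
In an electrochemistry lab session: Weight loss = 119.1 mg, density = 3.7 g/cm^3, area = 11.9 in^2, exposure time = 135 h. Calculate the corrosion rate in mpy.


Apply the mpy weight-loss relation: CR = 534 * W / (D * A * T)
Numerator: 534 * 119.1 = 63599.4
Denominator: 3.7 * 11.9 * 135 = 5944.05
CR = 63599.4 / 5944.05 = 10.69967 mpy

10.69967 mpy


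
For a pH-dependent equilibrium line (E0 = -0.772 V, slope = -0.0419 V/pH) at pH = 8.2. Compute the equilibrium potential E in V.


Apply the Pourbaix line equation: E = E0 + slope*pH
E = -0.772 + (-0.0419)*8.2 = -0.772 + (-0.34358) = -1.11558 V
Rounded to 3 decimal places: E = -1.116 V

-1.116 V


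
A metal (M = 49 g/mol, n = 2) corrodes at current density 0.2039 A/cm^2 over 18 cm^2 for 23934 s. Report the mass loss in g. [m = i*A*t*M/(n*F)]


Apply Faraday's law: m = i*A*t*M / (n*F)
Total charge passed Q = i*A*t = 0.2039*18*23934 = 87842.5668 C
m = Q*M/(n*F) = 87842.5668*49/(2*96485) = 22.30547 g

22.30547 g


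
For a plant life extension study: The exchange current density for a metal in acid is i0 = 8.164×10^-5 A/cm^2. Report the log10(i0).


i0 = 8.164×10^-5 A/cm^2
log10(i0) = -4.088

-4.088


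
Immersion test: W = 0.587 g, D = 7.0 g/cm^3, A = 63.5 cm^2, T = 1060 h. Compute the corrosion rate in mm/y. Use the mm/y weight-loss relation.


Apply the mm/y weight-loss relation: CR = 87600 * W / (D * A * T)
Numerator: 87600 * 0.587 = 51421.2
Denominator: 7.0 * 63.5 * 1060 = 471170.0
CR = 51421.2 / 471170.0 = 0.1091 mm/y

0.1091 mm/y


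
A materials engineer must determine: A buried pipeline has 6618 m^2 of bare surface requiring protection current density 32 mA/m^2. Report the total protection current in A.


I = area * current density, then convert mA → A (÷1000)
I = 6618 * 32 / 1000 = 211.78 A

211.78 A


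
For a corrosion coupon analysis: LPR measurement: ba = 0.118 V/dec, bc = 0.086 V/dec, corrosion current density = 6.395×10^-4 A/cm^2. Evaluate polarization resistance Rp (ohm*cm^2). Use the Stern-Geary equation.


Apply the Stern-Geary equation: Rp = ba*bc / (2.303*icorr*(ba+bc))
ba*bc = 0.118*0.086 = 0.010148
ba+bc = 0.204; 2.303*icorr*(ba+bc) = 2.303*6.395×10^-4*0.204 = 3.0044477×10^-4
Rp = 0.010148 / 3.0044477×10^-4 = 33.78 ohm*cm^2

33.78 ohm*cm^2


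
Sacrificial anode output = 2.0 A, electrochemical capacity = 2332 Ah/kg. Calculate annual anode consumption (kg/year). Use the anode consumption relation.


Annual consumption = current * hours per year / capacity
Rate = 2.0 * 8760 / 2332 = 7.5 kg/year

7.5 kg/year


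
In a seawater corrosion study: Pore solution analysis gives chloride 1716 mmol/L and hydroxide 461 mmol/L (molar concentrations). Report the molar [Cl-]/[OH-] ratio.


Threshold parameter = [Cl-] / [OH-] (molar basis; both in mmol/L, so units cancel)
Ratio = 1716 / 461 = 3.72

3.72


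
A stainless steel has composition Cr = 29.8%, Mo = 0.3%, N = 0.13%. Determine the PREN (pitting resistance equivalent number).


Apply the PREN formula: PREN = Cr + 3.3*Mo + 16*N
PREN = 29.8 + 3.3*0.3 + 16*0.13
PREN = 29.8 + 0.99 + 2.08 = 32.87

32.87


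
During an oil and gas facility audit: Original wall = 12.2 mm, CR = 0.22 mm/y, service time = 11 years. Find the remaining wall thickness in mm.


Remaining wall = original − CR × time
t = 12.2 − 0.22*11 = 12.2 − 2.42 = 9.78 mm

9.78 mm


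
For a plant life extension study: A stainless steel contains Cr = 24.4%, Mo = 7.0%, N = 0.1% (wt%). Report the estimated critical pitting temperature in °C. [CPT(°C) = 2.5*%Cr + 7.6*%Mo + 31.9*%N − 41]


Apply the ASTM G48 empirical CPT estimate: CPT(°C) = 2.5*%Cr + 7.6*%Mo + 31.9*%N − 41
2.5*24.4 = 61; 7.6*7.0 = 53.2; 31.9*0.1 = 3.19
CPT = 61 + 53.2 + 3.19 − 41 = 76.39 °C
Rounded to 0.1 °C: CPT ≈ 76.4 °C

76.4 °C


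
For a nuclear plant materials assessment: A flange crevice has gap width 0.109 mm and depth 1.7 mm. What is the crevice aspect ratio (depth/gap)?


Aspect ratio = depth / gap
Ratio = 1.7 / 0.109 = 15.6

15.6


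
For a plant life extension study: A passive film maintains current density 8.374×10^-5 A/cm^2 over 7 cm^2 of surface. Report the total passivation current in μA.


I = i_pass * A, then convert A → μA (×10^6)
I = 8.374×10^-5 * 7 * 10^6 = 586.18 μA

586.18 μA
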